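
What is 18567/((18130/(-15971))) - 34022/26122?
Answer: -2829315703/172970 ≈ -16357.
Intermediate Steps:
18567/((18130/(-15971))) - 34022/26122 = 18567/((18130*(-1/15971))) - 34022*1/26122 = 18567/(-18130/15971) - 17011/13061 = 18567*(-15971/18130) - 17011/13061 = -296533557/18130 - 17011/13061 = -2829315703/172970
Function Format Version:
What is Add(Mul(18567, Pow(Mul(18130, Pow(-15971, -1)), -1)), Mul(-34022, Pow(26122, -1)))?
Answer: Rational(-2829315703, 172970) ≈ -16357.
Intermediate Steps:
Add(Mul(18567, Pow(Mul(18130, Pow(-15971, -1)), -1)), Mul(-34022, Pow(26122, -1))) = Add(Mul(18567, Pow(Mul(18130, Rational(-1, 15971)), -1)), Mul(-34022, Rational(1, 26122))) = Add(Mul(18567, Pow(Rational(-18130, 15971), -1)), Rational(-17011, 13061)) = Add(Mul(18567, Rational(-15971, 18130)), Rational(-17011, 13061)) = Add(Rational(-296533557, 18130), Rational(-17011, 13061)) = Rational(-2829315703, 172970)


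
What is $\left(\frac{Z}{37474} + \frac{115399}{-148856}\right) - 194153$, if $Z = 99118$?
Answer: $- \frac{541509804819975}{2789114872} \approx -1.9415 \cdot 10^{5}$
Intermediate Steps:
$\left(\frac{Z}{37474} + \frac{115399}{-148856}\right) - 194153 = \left(\frac{99118}{37474} + \frac{115399}{-148856}\right) - 194153 = \left(99118 \cdot \frac{1}{37474} + 115399 \left(- \frac{1}{148856}\right)\right) - 194153 = \left(\frac{49559}{18737} - \frac{115399}{148856}\right) - 194153 = \frac{5214923441}{2789114872} - 194153 = - \frac{541509804819975}{2789114872}$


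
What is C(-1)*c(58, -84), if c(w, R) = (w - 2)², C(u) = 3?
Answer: 9408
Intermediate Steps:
c(w, R) = (-2 + w)²
C(-1)*c(58, -84) = 3*(-2 + 58)² = 3*56² = 3*3136 = 9408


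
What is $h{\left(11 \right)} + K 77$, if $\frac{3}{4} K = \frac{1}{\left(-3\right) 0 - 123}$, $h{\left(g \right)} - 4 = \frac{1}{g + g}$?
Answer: $\frac{26065}{8118} \approx 3.2108$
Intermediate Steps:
$h{\left(g \right)} = 4 + \frac{1}{2 g}$ ($h{\left(g \right)} = 4 + \frac{1}{g + g} = 4 + \frac{1}{2 g}$)
$K = - \frac{4}{369}$ ($K = \frac{4}{3 \left(\left(-3\right) 0 - 123\right)} = \frac{4}{3 \left(0 - 123\right)} = \frac{4}{3 \left(-123\right)} = \frac{4}{3} \left(- \frac{1}{123}\right) = - \frac{4}{369} \approx -0.01084$)
$h{\left(11 \right)} + K 77 = \left(4 + \frac{1}{2 \cdot 11}\right) - \frac{308}{369} = \left(4 + \frac{1}{2} \cdot \frac{1}{11}\right) - \frac{308}{369} = \left(4 + \frac{1}{22}\right) - \frac{308}{369} = \frac{89}{22} - \frac{308}{369} = \frac{26065}{8118}$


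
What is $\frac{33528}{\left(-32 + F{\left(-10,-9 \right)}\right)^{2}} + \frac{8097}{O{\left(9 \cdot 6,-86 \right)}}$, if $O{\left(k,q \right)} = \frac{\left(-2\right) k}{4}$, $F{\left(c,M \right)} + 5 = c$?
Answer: $- \frac{5660339}{19881} \approx -284.71$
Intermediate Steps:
$F{\left(c,M \right)} = -5 + c$
$O{\left(k,q \right)} = - \frac{k}{2}$ ($O{\left(k,q \right)} = - 2 k \frac{1}{4} = - \frac{k}{2}$)
$\frac{33528}{\left(-32 + F{\left(-10,-9 \right)}\right)^{2}} + \frac{8097}{O{\left(9 \cdot 6,-86 \right)}} = \frac{33528}{\left(-32 - 15\right)^{2}} + \frac{8097}{\left(- \frac{1}{2}\right) 9 \cdot 6} = \frac{33528}{\left(-32 - 15\right)^{2}} + \frac{8097}{\left(- \frac{1}{2}\right) 54} = \frac{33528}{\left(-47\right)^{2}} + \frac{8097}{-27} = \frac{33528}{2209} + 8097 \left(- \frac{1}{27}\right) = 33528 \cdot \frac{1}{2209} - \frac{2699}{9} = \frac{33528}{2209} - \frac{2699}{9} = - \frac{5660339}{19881}$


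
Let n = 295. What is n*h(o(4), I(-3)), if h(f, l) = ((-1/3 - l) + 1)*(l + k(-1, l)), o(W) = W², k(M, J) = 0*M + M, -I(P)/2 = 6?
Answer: -145730/3 ≈ -48577.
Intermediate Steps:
I(P) = -12 (I(P) = -2*6 = -12)
k(M, J) = M (k(M, J) = 0 + M = M)
h(f, l) = (-1 + l)*(⅔ - l) (h(f, l) = ((-1/3 - l) + 1)*(l - 1) = ((-1*⅓ - l) + 1)*(-1 + l) = ((-⅓ - l) + 1)*(-1 + l) = (⅔ - l)*(-1 + l) = (-1 + l)*(⅔ - l))
n*h(o(4), I(-3)) = 295*(-⅔ - 1*(-12)² + (5/3)*(-12)) = 295*(-⅔ - 1*144 - 20) = 295*(-⅔ - 144 - 20) = 295*(-494/3) = -145730/3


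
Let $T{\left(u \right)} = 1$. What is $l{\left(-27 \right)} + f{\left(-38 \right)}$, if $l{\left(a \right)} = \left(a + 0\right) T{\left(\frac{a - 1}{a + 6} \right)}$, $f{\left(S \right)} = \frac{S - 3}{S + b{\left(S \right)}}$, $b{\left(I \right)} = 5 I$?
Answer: $- \frac{6115}{228} \approx -26.82$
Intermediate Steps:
$f{\left(S \right)} = \frac{-3 + S}{6 S}$ ($f{\left(S \right)} = \frac{S - 3}{S + 5 S} = \frac{-3 + S}{6 S}$)
$l{\left(a \right)} = a$ ($l{\left(a \right)} = \left(a + 0\right) 1 = a 1 = a$)
$l{\left(-27 \right)} + f{\left(-38 \right)} = -27 + \frac{-3 - 38}{6 \left(-38\right)} = -27 + \frac{1}{6} \left(- \frac{1}{38}\right) \left(-41\right) = -27 + \frac{41}{228} = - \frac{6115}{228}$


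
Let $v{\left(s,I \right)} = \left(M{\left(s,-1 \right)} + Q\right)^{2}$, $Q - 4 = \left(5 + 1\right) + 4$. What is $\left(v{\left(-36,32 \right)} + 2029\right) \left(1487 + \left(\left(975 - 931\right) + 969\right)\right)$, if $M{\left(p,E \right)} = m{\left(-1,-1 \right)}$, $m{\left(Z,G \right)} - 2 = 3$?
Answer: $5975000$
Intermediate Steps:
$m{\left(Z,G \right)} = 5$ ($m{\left(Z,G \right)} = 2 + 3 = 5$)
$M{\left(p,E \right)} = 5$
$Q = 14$ ($Q = 4 + \left(\left(5 + 1\right) + 4\right) = 4 + \left(6 + 4\right) = 4 + 10 = 14$)
$v{\left(s,I \right)} = 361$ ($v{\left(s,I \right)} = \left(5 + 14\right)^{2} = 19^{2} = 361$)
$\left(v{\left(-36,32 \right)} + 2029\right) \left(1487 + \left(\left(975 - 931\right) + 969\right)\right) = \left(361 + 2029\right) \left(1487 + \left(\left(975 - 931\right) + 969\right)\right) = 2390 \left(1487 + \left(44 + 969\right)\right) = 2390 \left(1487 + 1013\right) = 2390 \cdot 2500 = 5975000$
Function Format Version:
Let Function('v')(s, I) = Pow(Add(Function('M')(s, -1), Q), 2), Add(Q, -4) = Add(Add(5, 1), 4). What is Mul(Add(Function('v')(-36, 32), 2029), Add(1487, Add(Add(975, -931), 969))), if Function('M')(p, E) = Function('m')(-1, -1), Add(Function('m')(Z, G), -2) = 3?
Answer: 5975000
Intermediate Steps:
Function('m')(Z, G) = 5 (Function('m')(Z, G) = Add(2, 3) = 5)
Function('M')(p, E) = 5
Q = 14 (Q = Add(4, Add(Add(5, 1), 4)) = Add(4, Add(6, 4)) = Add(4, 10) = 14)
Function('v')(s, I) = 361 (Function('v')(s, I) = Pow(Add(5, 14), 2) = Pow(19, 2) = 361)
Mul(Add(Function('v')(-36, 32), 2029), Add(1487, Add(Add(975, -931), 969))) = Mul(Add(361, 2029), Add(1487, Add(Add(975, -931), 969))) = Mul(2390, Add(1487, Add(44, 969))) = Mul(2390, Add(1487, 1013)) = Mul(2390, 2500) = 5975000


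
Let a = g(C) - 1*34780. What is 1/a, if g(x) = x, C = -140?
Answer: -1/34920 ≈ -2.8637e-5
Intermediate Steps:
a = -34920 (a = -140 - 1*34780 = -140 - 34780 = -34920)
1/a = 1/(-34920) = -1/34920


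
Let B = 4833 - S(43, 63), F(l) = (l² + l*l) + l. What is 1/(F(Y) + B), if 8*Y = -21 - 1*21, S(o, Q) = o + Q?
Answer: 8/38215 ≈ 0.00020934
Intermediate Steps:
S(o, Q) = Q + o
Y = -21/4 (Y = (-21 - 1*21)/8 = (-21 - 21)/8 = (⅛)*(-42) = -21/4 ≈ -5.2500)
F(l) = l + 2*l² (F(l) = (l² + l²) + l = 2*l² + l = l + 2*l²)
B = 4727 (B = 4833 - (63 + 43) = 4833 - 1*106 = 4833 - 106 = 4727)
1/(F(Y) + B) = 1/(-21*(1 + 2*(-21/4))/4 + 4727) = 1/(-21*(1 - 21/2)/4 + 4727) = 1/(-21/4*(-19/2) + 4727) = 1/(399/8 + 4727) = 1/(38215/8) = 8/38215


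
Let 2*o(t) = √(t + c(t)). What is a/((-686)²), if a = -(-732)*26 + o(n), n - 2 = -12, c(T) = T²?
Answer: 4758/117649 + 3*√10/941192 ≈ 0.040452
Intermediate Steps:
n = -10 (n = 2 - 12 = -10)
o(t) = √(t + t²)/2
a = 19032 + 3*√10/2 (a = -(-732)*26 + √(-10*(1 - 10))/2 = -366*(-52) + √(-10*(-9))/2 = 19032 + √90/2 = 19032 + (3*√10)/2 = 19032 + 3*√10/2 ≈ 19037.)
a/((-686)²) = (19032 + 3*√10/2)/((-686)²) = (19032 + 3*√10/2)/470596 = (19032 + 3*√10/2)*(1/470596) = 4758/117649 + 3*√10/941192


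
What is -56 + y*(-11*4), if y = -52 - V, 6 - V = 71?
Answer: -628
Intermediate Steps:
V = -65 (V = 6 - 1*71 = 6 - 71 = -65)
y = 13 (y = -52 - 1*(-65) = -52 + 65 = 13)
-56 + y*(-11*4) = -56 + 13*(-11*4) = -56 + 13*(-44) = -56 - 572 = -628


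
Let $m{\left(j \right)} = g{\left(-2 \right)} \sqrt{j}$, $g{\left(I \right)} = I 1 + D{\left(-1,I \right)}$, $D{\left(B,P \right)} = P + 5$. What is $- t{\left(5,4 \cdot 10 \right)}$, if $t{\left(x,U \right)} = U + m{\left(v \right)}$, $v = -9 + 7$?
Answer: $-40 - i \sqrt{2} \approx -40.0 - 1.4142 i$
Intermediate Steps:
$D{\left(B,P \right)} = 5 + P$
$g{\left(I \right)} = 5 + 2 I$ ($g{\left(I \right)} = I 1 + \left(5 + I\right) = I + \left(5 + I\right) = 5 + 2 I$)
$v = -2$
$m{\left(j \right)} = \sqrt{j}$ ($m{\left(j \right)} = \left(5 + 2 \left(-2\right)\right) \sqrt{j} = \left(5 - 4\right) \sqrt{j} = 1 \sqrt{j} = \sqrt{j}$)
$t{\left(x,U \right)} = U + i \sqrt{2}$ ($t{\left(x,U \right)} = U + \sqrt{-2} = U + i \sqrt{2}$)
$- t{\left(5,4 \cdot 10 \right)} = - (4 \cdot 10 + i \sqrt{2}) = - (40 + i \sqrt{2}) = -40 - i \sqrt{2}$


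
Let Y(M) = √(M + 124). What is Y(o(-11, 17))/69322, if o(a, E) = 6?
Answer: √130/69322 ≈ 0.00016448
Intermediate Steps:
Y(M) = √(124 + M)
Y(o(-11, 17))/69322 = √(124 + 6)/69322 = √130*(1/69322) = √130/69322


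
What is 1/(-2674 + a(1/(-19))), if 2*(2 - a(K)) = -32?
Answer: -1/2656 ≈ -0.00037651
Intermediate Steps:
a(K) = 18 (a(K) = 2 - ½*(-32) = 2 + 16 = 18)
1/(-2674 + a(1/(-19))) = 1/(-2674 + 18) = 1/(-2656) = -1/2656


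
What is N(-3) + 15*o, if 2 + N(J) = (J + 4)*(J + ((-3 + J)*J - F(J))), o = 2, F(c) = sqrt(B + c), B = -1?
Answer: 43 - 2*I ≈ 43.0 - 2.0*I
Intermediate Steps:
F(c) = sqrt(-1 + c)
N(J) = -2 + (4 + J)*(J - sqrt(-1 + J) + J*(-3 + J)) (N(J) = -2 + (J + 4)*(J + ((-3 + J)*J - sqrt(-1 + J))) = -2 + (4 + J)*(J + (J*(-3 + J) - sqrt(-1 + J))) = -2 + (4 + J)*(J + (-sqrt(-1 + J) + J*(-3 + J))) = -2 + (4 + J)*(J - sqrt(-1 + J) + J*(-3 + J)))
N(-3) + 15*o = (-2 + (-3)**3 - 8*(-3) - 4*sqrt(-1 - 3) + 2*(-3)**2 - 1*(-3)*sqrt(-1 - 3)) + 15*2 = (-2 - 27 + 24 - 8*I + 2*9 - 1*(-3)*sqrt(-4)) + 30 = (-2 - 27 + 24 - 8*I + 18 - 1*(-3)*2*I) + 30 = (-2 - 27 + 24 - 8*I + 18 + 6*I) + 30 = (13 - 2*I) + 30 = 43 - 2*I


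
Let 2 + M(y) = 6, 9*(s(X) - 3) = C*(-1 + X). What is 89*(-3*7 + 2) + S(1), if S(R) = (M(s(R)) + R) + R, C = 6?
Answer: -1685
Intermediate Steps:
s(X) = 7/3 + 2*X/3 (s(X) = 3 + (6*(-1 + X))/9 = 3 + (-6 + 6*X)/9 = 3 + (-2/3 + 2*X/3) = 7/3 + 2*X/3)
M(y) = 4 (M(y) = -2 + 6 = 4)
S(R) = 4 + 2*R (S(R) = (4 + R) + R = 4 + 2*R)
89*(-3*7 + 2) + S(1) = 89*(-3*7 + 2) + (4 + 2*1) = 89*(-21 + 2) + (4 + 2) = 89*(-19) + 6 = -1691 + 6 = -1685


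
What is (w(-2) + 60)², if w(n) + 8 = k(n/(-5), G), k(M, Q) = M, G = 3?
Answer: 68644/25 ≈ 2745.8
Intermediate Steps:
w(n) = -8 - n/5 (w(n) = -8 + n/(-5) = -8 + n*(-⅕) = -8 - n/5)
(w(-2) + 60)² = ((-8 - ⅕*(-2)) + 60)² = ((-8 + ⅖) + 60)² = (-38/5 + 60)² = (262/5)² = 68644/25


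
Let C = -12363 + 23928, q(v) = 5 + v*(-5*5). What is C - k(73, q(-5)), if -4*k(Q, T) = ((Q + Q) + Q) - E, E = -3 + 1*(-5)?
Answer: 46487/4 ≈ 11622.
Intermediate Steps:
E = -8 (E = -3 - 5 = -8)
q(v) = 5 - 25*v (q(v) = 5 + v*(-25) = 5 - 25*v)
k(Q, T) = -2 - 3*Q/4 (k(Q, T) = -(((Q + Q) + Q) - 1*(-8))/4 = -((2*Q + Q) + 8)/4 = -(3*Q + 8)/4 = -(8 + 3*Q)/4 = -2 - 3*Q/4)
C = 11565
C - k(73, q(-5)) = 11565 - (-2 - ¾*73) = 11565 - (-2 - 219/4) = 11565 - 1*(-227/4) = 11565 + 227/4 = 46487/4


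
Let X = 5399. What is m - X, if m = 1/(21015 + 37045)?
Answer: -313465939/58060 ≈ -5399.0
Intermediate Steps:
m = 1/58060 ≈ 1.7224e-5
m - X = 1/58060 - 1*5399 = 1/58060 - 5399 = -313465939/58060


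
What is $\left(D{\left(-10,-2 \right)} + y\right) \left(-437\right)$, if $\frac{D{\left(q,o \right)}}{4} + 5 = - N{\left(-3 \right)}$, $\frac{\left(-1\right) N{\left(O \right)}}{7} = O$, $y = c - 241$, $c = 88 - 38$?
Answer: $128915$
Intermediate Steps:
$c = 50$ ($c = 88 - 38 = 50$)
$y = -191$ ($y = 50 - 241 = -191$)
$N{\left(O \right)} = - 7 O$
$D{\left(q,o \right)} = -104$ ($D{\left(q,o \right)} = -20 + 4 \left(- \left(-7\right) \left(-3\right)\right) = -20 + 4 \left(\left(-1\right) 21\right) = -20 + 4 \left(-21\right) = -20 - 84 = -104$)
$\left(D{\left(-10,-2 \right)} + y\right) \left(-437\right) = \left(-104 - 191\right) \left(-437\right) = \left(-295\right) \left(-437\right) = 128915$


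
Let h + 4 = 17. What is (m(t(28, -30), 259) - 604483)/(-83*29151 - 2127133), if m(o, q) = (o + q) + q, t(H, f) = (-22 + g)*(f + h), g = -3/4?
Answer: 2414313/18186664 ≈ 0.13275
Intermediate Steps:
h = 13 (h = -4 + 17 = 13)
g = -3/4 (g = -3*1/4 = -3/4 ≈ -0.75000)
t(H, f) = -1183/4 - 91*f/4 (t(H, f) = (-22 - 3/4)*(f + 13) = -91*(13 + f)/4 = -1183/4 - 91*f/4)
m(o, q) = o + 2*q
(m(t(28, -30), 259) - 604483)/(-83*29151 - 2127133) = (((-1183/4 - 91/4*(-30)) + 2*259) - 604483)/(-83*29151 - 2127133) = (((-1183/4 + 1365/2) + 518) - 604483)/(-2419533 - 2127133) = ((1547/4 + 518) - 604483)/(-4546666) = (3619/4 - 604483)*(-1/4546666) = -2414313/4*(-1/4546666) = 2414313/18186664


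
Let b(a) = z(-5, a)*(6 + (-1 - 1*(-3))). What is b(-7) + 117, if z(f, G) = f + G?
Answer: 21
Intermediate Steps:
z(f, G) = G + f
b(a) = -40 + 8*a (b(a) = (a - 5)*(6 + (-1 - 1*(-3))) = (-5 + a)*(6 + (-1 + 3)) = (-5 + a)*(6 + 2) = (-5 + a)*8 = -40 + 8*a)
b(-7) + 117 = (-40 + 8*(-7)) + 117 = (-40 - 56) + 117 = -96 + 117 = 21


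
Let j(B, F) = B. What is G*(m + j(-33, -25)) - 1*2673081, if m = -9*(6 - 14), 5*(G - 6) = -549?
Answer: -13385646/5 ≈ -2.6771e+6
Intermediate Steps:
G = -519/5 (G = 6 + (⅕)*(-549) = 6 - 549/5 = -519/5 ≈ -103.80)
m = 72 (m = -9*(-8) = 72)
G*(m + j(-33, -25)) - 1*2673081 = -519*(72 - 33)/5 - 1*2673081 = -519/5*39 - 2673081 = -20241/5 - 2673081 = -13385646/5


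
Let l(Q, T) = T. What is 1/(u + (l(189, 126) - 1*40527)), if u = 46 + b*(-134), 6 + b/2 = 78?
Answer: -1/59651 ≈ -1.6764e-5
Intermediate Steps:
b = 144 (b = -12 + 2*78 = -12 + 156 = 144)
u = -19250 (u = 46 + 144*(-134) = 46 - 19296 = -19250)
1/(u + (l(189, 126) - 1*40527)) = 1/(-19250 + (126 - 1*40527)) = 1/(-19250 + (126 - 40527)) = 1/(-19250 - 40401) = 1/(-59651) = -1/59651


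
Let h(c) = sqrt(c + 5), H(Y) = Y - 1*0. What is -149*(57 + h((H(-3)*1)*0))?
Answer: -8493 - 149*sqrt(5) ≈ -8826.2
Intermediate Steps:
H(Y) = Y (H(Y) = Y + 0 = Y)
h(c) = sqrt(5 + c)
-149*(57 + h((H(-3)*1)*0)) = -149*(57 + sqrt(5 - 3*1*0)) = -149*(57 + sqrt(5 - 3*0)) = -149*(57 + sqrt(5 + 0)) = -149*(57 + sqrt(5)) = -8493 - 149*sqrt(5)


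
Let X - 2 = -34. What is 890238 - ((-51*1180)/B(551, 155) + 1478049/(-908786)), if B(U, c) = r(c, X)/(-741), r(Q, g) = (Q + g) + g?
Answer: 2545888899459/6361502 ≈ 4.0020e+5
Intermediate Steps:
X = -32 (X = 2 - 34 = -32)
r(Q, g) = Q + 2*g
B(U, c) = 64/741 - c/741 (B(U, c) = (c + 2*(-32))/(-741) = (c - 64)*(-1/741) = (-64 + c)*(-1/741) = 64/741 - c/741)
890238 - ((-51*1180)/B(551, 155) + 1478049/(-908786)) = 890238 - ((-51*1180)/(64/741 - 1/741*155) + 1478049/(-908786)) = 890238 - (-60180/(64/741 - 155/741) + 1478049*(-1/908786)) = 890238 - (-60180/(-7/57) - 1478049/908786) = 890238 - (-60180*(-57/7) - 1478049/908786) = 890238 - (3430260/7 - 1478049/908786) = 890238 - 1*3117361918017/6361502 = 890238 - 3117361918017/6361502 = 2545888899459/6361502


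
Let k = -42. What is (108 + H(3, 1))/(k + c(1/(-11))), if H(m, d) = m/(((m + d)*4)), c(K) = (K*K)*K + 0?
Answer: -2303961/894448 ≈ -2.5758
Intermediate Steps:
c(K) = K**3 (c(K) = K**2*K + 0 = K**3 + 0 = K**3)
H(m, d) = m/(4*d + 4*m) (H(m, d) = m/(((d + m)*4)) = m/(4*d + 4*m))
(108 + H(3, 1))/(k + c(1/(-11))) = (108 + (1/4)*3/(1 + 3))/(-42 + (1/(-11))**3) = (108 + (1/4)*3/4)/(-42 + (-1/11)**3) = (108 + (1/4)*3*(1/4))/(-42 - 1/1331) = (108 + 3/16)/(-55903/1331) = (1731/16)*(-1331/55903) = -2303961/894448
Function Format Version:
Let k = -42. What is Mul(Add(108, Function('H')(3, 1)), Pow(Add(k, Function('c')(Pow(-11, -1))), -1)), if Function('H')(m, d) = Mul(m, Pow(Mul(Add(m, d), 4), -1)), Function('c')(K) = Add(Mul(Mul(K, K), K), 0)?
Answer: Rational(-2303961, 894448) ≈ -2.5758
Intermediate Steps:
Function('c')(K) = Pow(K, 3) (Function('c')(K) = Add(Mul(Pow(K, 2), K), 0) = Add(Pow(K, 3), 0) = Pow(K, 3))
Function('H')(m, d) = Mul(m, Pow(Add(Mul(4, d), Mul(4, m)), -1)) (Function('H')(m, d) = Mul(m, Pow(Mul(Add(d, m), 4), -1)) = Mul(m, Pow(Add(Mul(4, d), Mul(4, m)), -1)))
Mul(Add(108, Function('H')(3, 1)), Pow(Add(k, Function('c')(Pow(-11, -1))), -1)) = Mul(Add(108, Mul(Rational(1, 4), 3, Pow(Add(1, 3), -1))), Pow(Add(-42, Pow(Pow(-11, -1), 3)), -1)) = Mul(Add(108, Mul(Rational(1, 4), 3, Pow(4, -1))), Pow(Add(-42, Pow(Rational(-1, 11), 3)), -1)) = Mul(Add(108, Mul(Rational(1, 4), 3, Rational(1, 4))), Pow(Add(-42, Rational(-1, 1331)), -1)) = Mul(Add(108, Rational(3, 16)), Pow(Rational(-55903, 1331), -1)) = Mul(Rational(1731, 16), Rational(-1331, 55903)) = Rational(-2303961, 894448)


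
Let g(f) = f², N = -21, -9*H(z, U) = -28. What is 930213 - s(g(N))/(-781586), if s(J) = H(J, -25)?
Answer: 3271686560195/3517137 ≈ 9.3021e+5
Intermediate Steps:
H(z, U) = 28/9 (H(z, U) = -⅑*(-28) = 28/9)
s(J) = 28/9
930213 - s(g(N))/(-781586) = 930213 - 28/(9*(-781586)) = 930213 - 28*(-1)/(9*781586) = 930213 - 1*(-14/3517137) = 930213 + 14/3517137 = 3271686560195/3517137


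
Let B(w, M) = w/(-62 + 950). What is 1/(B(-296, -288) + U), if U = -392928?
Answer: -3/1178785 ≈ -2.5450e-6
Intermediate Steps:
B(w, M) = w/888
1/(B(-296, -288) + U) = 1/((1/888)*(-296) - 392928) = 1/(-⅓ - 392928) = 1/(-1178785/3) = -3/1178785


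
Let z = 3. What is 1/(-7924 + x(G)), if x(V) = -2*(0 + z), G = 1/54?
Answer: -1/7930 ≈ -0.00012610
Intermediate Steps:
G = 1/54 ≈ 0.018519
x(V) = -6 (x(V) = -2*(0 + 3) = -2*3 = -6)
1/(-7924 + x(G)) = 1/(-7924 - 6) = 1/(-7930) = -1/7930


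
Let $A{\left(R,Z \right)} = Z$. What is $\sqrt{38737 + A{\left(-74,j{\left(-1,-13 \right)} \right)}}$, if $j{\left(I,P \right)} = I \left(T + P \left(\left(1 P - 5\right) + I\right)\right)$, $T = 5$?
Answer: $\sqrt{38485} \approx 196.18$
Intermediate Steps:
$j{\left(I,P \right)} = I \left(5 + P \left(-5 + I + P\right)\right)$ ($j{\left(I,P \right)} = I \left(5 + P \left(\left(1 P - 5\right) + I\right)\right) = I \left(5 + P \left(\left(P - 5\right) + I\right)\right) = I \left(5 + P \left(\left(-5 + P\right) + I\right)\right) = I \left(5 + P \left(-5 + I + P\right)\right)$)
$\sqrt{38737 + A{\left(-74,j{\left(-1,-13 \right)} \right)}} = \sqrt{38737 - \left(5 + \left(-13\right)^{2} - -65 - -13\right)} = \sqrt{38737 - \left(5 + 169 + 65 + 13\right)} = \sqrt{38737 - 252} = \sqrt{38485}$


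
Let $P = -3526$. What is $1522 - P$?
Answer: $5048$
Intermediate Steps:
$1522 - P = 1522 - -3526 = 1522 + 3526 = 5048$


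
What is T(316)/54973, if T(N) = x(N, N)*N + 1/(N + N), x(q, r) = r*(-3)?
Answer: -189326975/34742936 ≈ -5.4494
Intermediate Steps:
x(q, r) = -3*r
T(N) = 1/(2*N) - 3*N² (T(N) = (-3*N)*N + 1/(N + N) = -3*N² + 1/(2*N) = 1/(2*N) - 3*N²)
T(316)/54973 = ((½)*(1 - 6*316³)/316)/54973 = ((½)*(1/316)*(1 - 6*31554496))*(1/54973) = ((½)*(1/316)*(1 - 189326976))*(1/54973) = ((½)*(1/316)*(-189326975))*(1/54973) = -189326975/632*1/54973 = -189326975/34742936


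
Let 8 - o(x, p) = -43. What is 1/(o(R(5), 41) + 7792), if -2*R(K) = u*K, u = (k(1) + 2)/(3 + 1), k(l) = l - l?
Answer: 1/7843 ≈ 0.00012750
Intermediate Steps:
k(l) = 0
u = 1/2 (u = (0 + 2)/(3 + 1) = 2/4 = 2*(1/4) = 1/2 ≈ 0.50000)
R(K) = -K/4
o(x, p) = 51 (o(x, p) = 8 - 1*(-43) = 8 + 43 = 51)
1/(o(R(5), 41) + 7792) = 1/(51 + 7792) = 1/7843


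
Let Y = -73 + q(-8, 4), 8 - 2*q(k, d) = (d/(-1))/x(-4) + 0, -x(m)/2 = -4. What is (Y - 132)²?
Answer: 644809/16 ≈ 40301.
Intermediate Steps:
x(m) = 8 (x(m) = -2*(-4) = 8)
q(k, d) = 4 + d/16 (q(k, d) = 4 - ((d/(-1))/8 + 0)/2 = 4 - ((d*(-1))*(⅛) + 0)/2 = 4 - (-d*(⅛) + 0)/2 = 4 - (-d/8 + 0)/2 = 4 - (-1)*d/16 = 4 + d/16)
Y = -275/4 (Y = -73 + (4 + (1/16)*4) = -73 + (4 + ¼) = -73 + 17/4 = -275/4 ≈ -68.750)
(Y - 132)² = (-275/4 - 132)² = (-803/4)² = 644809/16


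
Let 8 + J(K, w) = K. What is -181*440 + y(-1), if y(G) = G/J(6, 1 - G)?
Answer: -159279/2 ≈ -79640.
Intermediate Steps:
J(K, w) = -8 + K
y(G) = -G/2 (y(G) = G/(-8 + 6) = G/(-2) = G*(-1/2) = -G/2)
-181*440 + y(-1) = -181*440 - 1/2*(-1) = -79640 + 1/2 = -159279/2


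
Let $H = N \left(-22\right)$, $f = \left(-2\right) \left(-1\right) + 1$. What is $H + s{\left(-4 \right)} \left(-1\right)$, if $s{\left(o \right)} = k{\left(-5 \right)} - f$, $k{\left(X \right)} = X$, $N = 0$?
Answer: $8$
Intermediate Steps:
$f = 3$ ($f = 2 + 1 = 3$)
$s{\left(o \right)} = -8$ ($s{\left(o \right)} = -5 - 3 = -8$)
$H = 0$ ($H = 0 \left(-22\right) = 0$)
$H + s{\left(-4 \right)} \left(-1\right) = 0 - -8 = 0 + 8 = 8$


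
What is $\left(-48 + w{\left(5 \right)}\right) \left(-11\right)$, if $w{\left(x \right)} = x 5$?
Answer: $253$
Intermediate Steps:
$w{\left(x \right)} = 5 x$
$\left(-48 + w{\left(5 \right)}\right) \left(-11\right) = \left(-48 + 5 \cdot 5\right) \left(-11\right) = \left(-48 + 25\right) \left(-11\right) = \left(-23\right) \left(-11\right) = 253$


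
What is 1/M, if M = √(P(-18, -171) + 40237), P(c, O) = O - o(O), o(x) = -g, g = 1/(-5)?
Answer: √1001645/200329 ≈ 0.0049959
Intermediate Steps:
g = -⅕ ≈ -0.20000
o(x) = ⅕ (o(x) = -1*(-⅕) = ⅕)
P(c, O) = -⅕ + O (P(c, O) = O - 1*⅕ = O - ⅕ = -⅕ + O)
M = √1001645/5 (M = √((-⅕ - 171) + 40237) = √(-856/5 + 40237) = √(200329/5) = √1001645/5 ≈ 200.16)
1/M = 1/(√1001645/5) = √1001645/200329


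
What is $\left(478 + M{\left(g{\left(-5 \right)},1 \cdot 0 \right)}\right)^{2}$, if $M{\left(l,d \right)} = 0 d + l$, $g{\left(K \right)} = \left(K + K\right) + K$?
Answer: $214369$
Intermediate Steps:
$g{\left(K \right)} = 3 K$ ($g{\left(K \right)} = 2 K + K = 3 K$)
$M{\left(l,d \right)} = l$ ($M{\left(l,d \right)} = 0 + l = l$)
$\left(478 + M{\left(g{\left(-5 \right)},1 \cdot 0 \right)}\right)^{2} = \left(478 + 3 \left(-5\right)\right)^{2} = \left(478 - 15\right)^{2} = 463^{2} = 214369$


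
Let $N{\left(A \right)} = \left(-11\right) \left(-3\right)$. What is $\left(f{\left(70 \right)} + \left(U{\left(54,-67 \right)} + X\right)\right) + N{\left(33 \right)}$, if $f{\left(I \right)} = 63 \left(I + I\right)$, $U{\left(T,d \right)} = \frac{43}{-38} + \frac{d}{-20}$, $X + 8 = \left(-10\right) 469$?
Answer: $\frac{1579743}{380} \approx 4157.2$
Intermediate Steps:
$N{\left(A \right)} = 33$
$X = -4698$ ($X = -8 - 4690 = -4698$)
$U{\left(T,d \right)} = - \frac{43}{38} - \frac{d}{20}$ ($U{\left(T,d \right)} = 43 \left(- \frac{1}{38}\right) + d \left(- \frac{1}{20}\right) = - \frac{43}{38} - \frac{d}{20}$)
$f{\left(I \right)} = 126 I$ ($f{\left(I \right)} = 63 \cdot 2 I = 126 I$)
$\left(f{\left(70 \right)} + \left(U{\left(54,-67 \right)} + X\right)\right) + N{\left(33 \right)} = \left(126 \cdot 70 - \frac{1784397}{380}\right) + 33 = \left(8820 + \left(\left(- \frac{43}{38} + \frac{67}{20}\right) - 4698\right)\right) + 33 = \left(8820 + \left(\frac{843}{380} - 4698\right)\right) + 33 = \left(8820 - \frac{1784397}{380}\right) + 33 = \frac{1567203}{380} + 33 = \frac{1579743}{380}$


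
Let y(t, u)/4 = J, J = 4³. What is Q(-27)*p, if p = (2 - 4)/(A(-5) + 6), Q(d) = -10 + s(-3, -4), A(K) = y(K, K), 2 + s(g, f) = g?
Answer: 15/131 ≈ 0.11450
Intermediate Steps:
s(g, f) = -2 + g
J = 64
y(t, u) = 256 (y(t, u) = 4*64 = 256)
A(K) = 256
Q(d) = -15 (Q(d) = -10 + (-2 - 3) = -10 - 5 = -15)
p = -1/131 (p = (2 - 4)/(256 + 6) = -2/262 = -2*1/262 = -1/131 ≈ -0.0076336)
Q(-27)*p = -15*(-1/131) = 15/131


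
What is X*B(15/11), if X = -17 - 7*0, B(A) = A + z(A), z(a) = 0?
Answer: -255/11 ≈ -23.182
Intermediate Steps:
B(A) = A (B(A) = A + 0 = A)
X = -17 (X = -17 + 0 = -17)
X*B(15/11) = -255/11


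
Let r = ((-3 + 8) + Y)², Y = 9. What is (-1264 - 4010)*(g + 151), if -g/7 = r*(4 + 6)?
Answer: 71562906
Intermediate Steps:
r = 196 (r = ((-3 + 8) + 9)² = (5 + 9)² = 14² = 196)
g = -13720 (g = -1372*(4 + 6) = -1372*10 = -7*1960 = -13720)
(-1264 - 4010)*(g + 151) = (-1264 - 4010)*(-13720 + 151) = -5274*(-13569) = 71562906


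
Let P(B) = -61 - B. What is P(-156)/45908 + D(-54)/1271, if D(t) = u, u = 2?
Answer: 212561/58349068 ≈ 0.0036429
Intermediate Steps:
D(t) = 2
P(-156)/45908 + D(-54)/1271 = (-61 - 1*(-156))/45908 + 2/1271 = (-61 + 156)*(1/45908) + 2*(1/1271) = 95*(1/45908) + 2/1271 = 95/45908 + 2/1271 = 212561/58349068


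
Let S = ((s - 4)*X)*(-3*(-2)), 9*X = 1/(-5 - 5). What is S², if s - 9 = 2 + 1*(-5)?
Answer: 4/225 ≈ 0.017778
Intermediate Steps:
X = -1/90 (X = 1/(9*(-5 - 5)) = (⅑)/(-10) = (⅑)*(-⅒) = -1/90 ≈ -0.011111)
s = 6 (s = 9 + (2 + 1*(-5)) = 9 + (2 - 5) = 9 - 3 = 6)
S = -2/15 (S = ((6 - 4)*(-1/90))*(-3*(-2)) = (2*(-1/90))*6 = -1/45*6 = -2/15 ≈ -0.13333)
S² = (-2/15)² = 4/225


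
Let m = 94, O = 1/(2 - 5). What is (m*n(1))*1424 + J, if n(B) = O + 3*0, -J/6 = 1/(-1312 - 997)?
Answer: -309073486/6927 ≈ -44619.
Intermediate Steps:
O = -1/3 (O = 1/(-3) = -1/3 ≈ -0.33333)
J = 6/2309 (J = -6/(-1312 - 997) = -6/(-2309) = -6*(-1/2309) = 6/2309 ≈ 0.0025985)
n(B) = -1/3 (n(B) = -1/3 + 3*0 = -1/3 + 0 = -1/3)
(m*n(1))*1424 + J = (94*(-1/3))*1424 + 6/2309 = -94/3*1424 + 6/2309 = -133856/3 + 6/2309 = -309073486/6927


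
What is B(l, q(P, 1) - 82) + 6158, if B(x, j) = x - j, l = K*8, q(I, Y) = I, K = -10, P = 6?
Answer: 6154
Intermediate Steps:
l = -80 (l = -10*8 = -80)
B(l, q(P, 1) - 82) + 6158 = (-80 - (6 - 82)) + 6158 = (-80 - 1*(-76)) + 6158 = (-80 + 76) + 6158 = -4 + 6158 = 6154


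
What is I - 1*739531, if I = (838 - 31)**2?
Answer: -88282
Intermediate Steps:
I = 651249 (I = 807**2 = 651249)
I - 1*739531 = 651249 - 1*739531 = 651249 - 739531 = -88282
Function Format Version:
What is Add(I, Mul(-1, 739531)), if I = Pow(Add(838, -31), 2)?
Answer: -88282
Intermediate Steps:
I = 651249 (I = Pow(807, 2) = 651249)
Add(I, Mul(-1, 739531)) = Add(651249, Mul(-1, 739531)) = Add(651249, -739531) = -88282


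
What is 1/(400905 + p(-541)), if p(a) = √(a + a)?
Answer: 400905/160724820107 - I*√1082/160724820107 ≈ 2.4944e-6 - 2.0466e-10*I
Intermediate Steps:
p(a) = √2*√a (p(a) = √(2*a) = √2*√a)
1/(400905 + p(-541)) = 1/(400905 + √2*√(-541)) = 1/(400905 + √2*(I*√541)) = 1/(400905 + I*√1082)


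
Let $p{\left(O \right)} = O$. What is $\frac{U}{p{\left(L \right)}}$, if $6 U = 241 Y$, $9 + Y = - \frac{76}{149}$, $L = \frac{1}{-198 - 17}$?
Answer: $\frac{73421855}{894} \approx 82127.0$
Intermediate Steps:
$L = - \frac{1}{215}$ ($L = \frac{1}{-215} = - \frac{1}{215} \approx -0.0046512$)
$Y = - \frac{1417}{149}$ ($Y = -9 - \frac{76}{149} = - \frac{1417}{149} \approx -9.5101$)
$U = - \frac{341497}{894}$ ($U = \frac{241 \left(- \frac{1417}{149}\right)}{6} = \frac{1}{6} \left(- \frac{341497}{149}\right) = - \frac{341497}{894} \approx -381.99$)
$\frac{U}{p{\left(L \right)}} = - \frac{341497}{894 \left(- \frac{1}{215}\right)} = \left(- \frac{341497}{894}\right) \left(-215\right) = \frac{73421855}{894}$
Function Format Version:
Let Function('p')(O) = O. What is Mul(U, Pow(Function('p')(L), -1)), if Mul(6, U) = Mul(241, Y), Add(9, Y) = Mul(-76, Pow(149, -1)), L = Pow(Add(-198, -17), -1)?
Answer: Rational(73421855, 894) ≈ 82127.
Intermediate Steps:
L = Rational(-1, 215) (L = Pow(-215, -1) = Rational(-1, 215) ≈ -0.0046512)
Y = Rational(-1417, 149) (Y = Add(-9, Mul(-76, Pow(149, -1))) = Add(-9, Mul(-76, Rational(1, 149))) = Add(-9, Rational(-76, 149)) = Rational(-1417, 149) ≈ -9.5101)
U = Rational(-341497, 894) (U = Mul(Rational(1, 6), Mul(241, Rational(-1417, 149))) = Mul(Rational(1, 6), Rational(-341497, 149)) = Rational(-341497, 894) ≈ -381.99)
Mul(U, Pow(Function('p')(L), -1)) = Mul(Rational(-341497, 894), Pow(Rational(-1, 215), -1)) = Mul(Rational(-341497, 894), -215) = Rational(73421855, 894)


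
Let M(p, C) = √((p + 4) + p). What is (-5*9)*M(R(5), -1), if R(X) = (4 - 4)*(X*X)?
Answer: -90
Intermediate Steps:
R(X) = 0 (R(X) = 0*X² = 0)
M(p, C) = √(4 + 2*p) (M(p, C) = √((4 + p) + p) = √(4 + 2*p))
(-5*9)*M(R(5), -1) = (-5*9)*√(4 + 2*0) = -45*√(4 + 0) = -45*√4 = -45*2 = -90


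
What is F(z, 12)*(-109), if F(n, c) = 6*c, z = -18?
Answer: -7848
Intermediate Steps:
F(z, 12)*(-109) = (6*12)*(-109) = 72*(-109) = -7848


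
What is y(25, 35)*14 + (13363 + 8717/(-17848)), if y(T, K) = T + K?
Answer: 11021149/776 ≈ 14203.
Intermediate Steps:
y(T, K) = K + T
y(25, 35)*14 + (13363 + 8717/(-17848)) = (35 + 25)*14 + (13363 + 8717/(-17848)) = 60*14 + (13363 + 8717*(-1/17848)) = 840 + (13363 - 379/776) = 840 + 10369309/776 = 11021149/776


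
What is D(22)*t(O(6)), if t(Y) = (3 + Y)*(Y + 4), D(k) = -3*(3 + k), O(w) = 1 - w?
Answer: -150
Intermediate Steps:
D(k) = -9 - 3*k
t(Y) = (3 + Y)*(4 + Y)
D(22)*t(O(6)) = (-9 - 3*22)*(12 + (1 - 1*6)² + 7*(1 - 1*6)) = (-9 - 66)*(12 + (1 - 6)² + 7*(1 - 6)) = -75*(12 + (-5)² + 7*(-5)) = -75*(12 + 25 - 35) = -75*2 = -150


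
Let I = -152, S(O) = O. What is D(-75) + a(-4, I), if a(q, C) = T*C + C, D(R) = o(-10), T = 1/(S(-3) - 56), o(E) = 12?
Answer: -8108/59 ≈ -137.42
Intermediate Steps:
T = -1/59 (T = 1/(-3 - 56) = 1/(-59) = -1/59 ≈ -0.016949)
D(R) = 12
a(q, C) = 58*C/59 (a(q, C) = -C/59 + C = 58*C/59)
D(-75) + a(-4, I) = 12 + (58/59)*(-152) = 12 - 8816/59 = -8108/59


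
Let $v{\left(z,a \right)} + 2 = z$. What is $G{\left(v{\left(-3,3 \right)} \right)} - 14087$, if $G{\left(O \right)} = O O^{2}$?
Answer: $-14212$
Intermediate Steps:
$v{\left(z,a \right)} = -2 + z$
$G{\left(O \right)} = O^{3}$
$G{\left(v{\left(-3,3 \right)} \right)} - 14087 = \left(-2 - 3\right)^{3} - 14087 = \left(-5\right)^{3} - 14087 = -125 - 14087 = -14212$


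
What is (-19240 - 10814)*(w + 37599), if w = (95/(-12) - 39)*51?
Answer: -2116177275/2 ≈ -1.0581e+9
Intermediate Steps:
w = -9571/4 (w = (95*(-1/12) - 39)*51 = (-95/12 - 39)*51 = -563/12*51 = -9571/4 ≈ -2392.8)
(-19240 - 10814)*(w + 37599) = (-19240 - 10814)*(-9571/4 + 37599) = -30054*140825/4 = -2116177275/2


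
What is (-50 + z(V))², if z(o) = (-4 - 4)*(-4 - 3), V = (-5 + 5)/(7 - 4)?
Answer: 36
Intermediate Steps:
V = 0 (V = 0/3 = 0*(⅓) = 0)
z(o) = 56 (z(o) = -8*(-7) = 56)
(-50 + z(V))² = (-50 + 56)² = 6² = 36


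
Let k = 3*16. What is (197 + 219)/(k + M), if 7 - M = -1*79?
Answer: 208/67 ≈ 3.1045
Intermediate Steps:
M = 86 (M = 7 - (-1)*79 = 7 - 1*(-79) = 7 + 79 = 86)
k = 48
(197 + 219)/(k + M) = (197 + 219)/(48 + 86) = 416/134 = 416*(1/134) = 208/67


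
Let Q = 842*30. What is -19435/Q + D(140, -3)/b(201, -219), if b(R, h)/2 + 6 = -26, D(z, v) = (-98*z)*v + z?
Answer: -13056023/20208 ≈ -646.08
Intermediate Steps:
D(z, v) = z - 98*v*z (D(z, v) = -98*v*z + z = z - 98*v*z)
b(R, h) = -64 (b(R, h) = -12 + 2*(-26) = -12 - 52 = -64)
Q = 25260
-19435/Q + D(140, -3)/b(201, -219) = -19435/25260 + (140*(1 - 98*(-3)))/(-64) = -19435*1/25260 + (140*(1 + 294))*(-1/64) = -3887/5052 + (140*295)*(-1/64) = -3887/5052 + 41300*(-1/64) = -3887/5052 - 10325/16 = -13056023/20208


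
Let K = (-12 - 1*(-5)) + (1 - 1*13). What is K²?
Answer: 361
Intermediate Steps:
K = -19 (K = (-12 + 5) + (1 - 13) = -7 - 12 = -19)
K² = (-19)² = 361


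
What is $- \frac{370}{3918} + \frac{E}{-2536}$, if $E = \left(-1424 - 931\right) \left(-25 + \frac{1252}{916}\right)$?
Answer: $- \frac{6268850495}{284419374} \approx -22.041$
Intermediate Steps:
$E = \frac{12745260}{229}$ ($E = - 2355 \left(-25 + 1252 \cdot \frac{1}{916}\right) = - 2355 \left(-25 + \frac{313}{229}\right) = \left(-2355\right) \left(- \frac{5412}{229}\right) = \frac{12745260}{229} \approx 55656.0$)
$- \frac{370}{3918} + \frac{E}{-2536} = - \frac{370}{3918} + \frac{12745260}{229 \left(-2536\right)} = \left(-370\right) \frac{1}{3918} + \frac{12745260}{229} \left(- \frac{1}{2536}\right) = - \frac{185}{1959} - \frac{3186315}{145186} = - \frac{6268850495}{284419374}$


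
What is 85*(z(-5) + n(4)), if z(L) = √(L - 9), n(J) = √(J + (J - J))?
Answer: 170 + 85*I*√14 ≈ 170.0 + 318.04*I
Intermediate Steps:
n(J) = √J (n(J) = √(J + 0) = √J)
z(L) = √(-9 + L)
85*(z(-5) + n(4)) = 85*(√(-9 - 5) + √4) = 85*(√(-14) + 2) = 85*(I*√14 + 2) = 85*(2 + I*√14) = 170 + 85*I*√14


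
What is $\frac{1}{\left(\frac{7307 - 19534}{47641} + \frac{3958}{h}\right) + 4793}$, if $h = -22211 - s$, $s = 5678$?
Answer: $\frac{1328659849}{6367737094376} \approx 0.00020865$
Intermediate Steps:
$h = -27889$ ($h = -22211 - 5678 = -27889$)
$\frac{1}{\left(\frac{7307 - 19534}{47641} + \frac{3958}{h}\right) + 4793} = \frac{1}{\left(\frac{7307 - 19534}{47641} + \frac{3958}{-27889}\right) + 4793} = \frac{1}{\left(\left(7307 - 19534\right) \frac{1}{47641} + 3958 \left(- \frac{1}{27889}\right)\right) + 4793} = \frac{1}{\left(\left(-12227\right) \frac{1}{47641} - \frac{3958}{27889}\right) + 4793} = \frac{1}{\left(- \frac{12227}{47641} - \frac{3958}{27889}\right) + 4793} = \frac{1}{- \frac{529561881}{1328659849} + 4793} = \frac{1}{\frac{6367737094376}{1328659849}} = \frac{1328659849}{6367737094376}$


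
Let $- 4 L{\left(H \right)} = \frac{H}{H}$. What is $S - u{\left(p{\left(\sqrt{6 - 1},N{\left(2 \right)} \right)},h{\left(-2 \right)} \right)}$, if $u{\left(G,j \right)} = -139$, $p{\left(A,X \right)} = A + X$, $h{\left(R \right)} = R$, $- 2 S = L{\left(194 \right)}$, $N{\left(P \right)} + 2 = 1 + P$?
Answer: $\frac{1113}{8} \approx 139.13$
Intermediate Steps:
$L{\left(H \right)} = - \frac{1}{4}$ ($L{\left(H \right)} = - \frac{H \frac{1}{H}}{4} = \left(- \frac{1}{4}\right) 1 = - \frac{1}{4}$)
$N{\left(P \right)} = -1 + P$ ($N{\left(P \right)} = -2 + \left(1 + P\right) = -1 + P$)
$S = \frac{1}{8}$ ($S = \left(- \frac{1}{2}\right) \left(- \frac{1}{4}\right) = \frac{1}{8} \approx 0.125$)
$S - u{\left(p{\left(\sqrt{6 - 1},N{\left(2 \right)} \right)},h{\left(-2 \right)} \right)} = \frac{1}{8} - -139 = \frac{1}{8} + 139 = \frac{1113}{8}$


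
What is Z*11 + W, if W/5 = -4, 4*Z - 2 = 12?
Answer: 37/2 ≈ 18.500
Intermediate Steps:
Z = 7/2 (Z = ½ + (¼)*12 = ½ + 3 = 7/2 ≈ 3.5000)
W = -20 (W = 5*(-4) = -20)
Z*11 + W = (7/2)*11 - 20 = 77/2 - 20 = 37/2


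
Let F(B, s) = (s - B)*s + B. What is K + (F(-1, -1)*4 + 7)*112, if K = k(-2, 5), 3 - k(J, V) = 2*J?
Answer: 343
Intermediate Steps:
k(J, V) = 3 - 2*J
K = 7 (K = 3 - 2*(-2) = 3 + 4 = 7)
F(B, s) = B + s*(s - B) (F(B, s) = s*(s - B) + B = B + s*(s - B))
K + (F(-1, -1)*4 + 7)*112 = 7 + ((-1 + (-1)² - 1*(-1)*(-1))*4 + 7)*112 = 7 + ((-1 + 1 - 1)*4 + 7)*112 = 7 + (-1*4 + 7)*112 = 7 + (-4 + 7)*112 = 7 + 3*112 = 7 + 336 = 343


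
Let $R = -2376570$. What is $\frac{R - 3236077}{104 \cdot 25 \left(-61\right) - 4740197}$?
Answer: $\frac{5612647}{4898797} \approx 1.1457$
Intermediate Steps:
$\frac{R - 3236077}{104 \cdot 25 \left(-61\right) - 4740197} = \frac{-2376570 - 3236077}{104 \cdot 25 \left(-61\right) - 4740197} = - \frac{5612647}{2600 \left(-61\right) - 4740197} = - \frac{5612647}{-158600 - 4740197} = - \frac{5612647}{-4898797} = \left(-5612647\right) \left(- \frac{1}{4898797}\right) = \frac{5612647}{4898797}$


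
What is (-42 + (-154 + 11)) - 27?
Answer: -212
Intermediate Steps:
(-42 + (-154 + 11)) - 27 = (-42 - 143) - 27 = -185 - 27 = -212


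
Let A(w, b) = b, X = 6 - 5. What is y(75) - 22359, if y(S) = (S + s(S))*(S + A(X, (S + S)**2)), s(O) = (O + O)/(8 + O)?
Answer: 142059828/83 ≈ 1.7116e+6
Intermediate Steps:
X = 1
s(O) = 2*O/(8 + O) (s(O) = (2*O)/(8 + O) = 2*O/(8 + O))
y(S) = (S + 4*S**2)*(S + 2*S/(8 + S)) (y(S) = (S + 2*S/(8 + S))*(S + (S + S)**2) = (S + 2*S/(8 + S))*(S + (2*S)**2) = (S + 2*S/(8 + S))*(S + 4*S**2) = (S + 4*S**2)*(S + 2*S/(8 + S)))
y(75) - 22359 = 75**2*(10 + 4*75**2 + 41*75)/(8 + 75) - 22359 = 5625*(10 + 4*5625 + 3075)/83 - 22359 = 5625*(1/83)*(10 + 22500 + 3075) - 22359 = 5625*(1/83)*25585 - 22359 = 143915625/83 - 22359 = 142059828/83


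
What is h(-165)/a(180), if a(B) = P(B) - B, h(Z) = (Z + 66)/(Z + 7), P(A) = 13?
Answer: -99/26386 ≈ -0.0037520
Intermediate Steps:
h(Z) = (66 + Z)/(7 + Z)
a(B) = 13 - B
h(-165)/a(180) = ((66 - 165)/(7 - 165))/(13 - 1*180) = (-99/(-158))/(13 - 180) = -1/158*(-99)/(-167) = (99/158)*(-1/167) = -99/26386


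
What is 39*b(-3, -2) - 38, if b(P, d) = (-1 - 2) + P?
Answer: -272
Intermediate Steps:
b(P, d) = -3 + P
39*b(-3, -2) - 38 = 39*(-3 - 3) - 38 = 39*(-6) - 38 = -234 - 38 = -272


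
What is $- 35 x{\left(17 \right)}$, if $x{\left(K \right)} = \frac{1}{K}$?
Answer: $- \frac{35}{17} \approx -2.0588$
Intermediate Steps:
$- 35 x{\left(17 \right)} = - \frac{35}{17}$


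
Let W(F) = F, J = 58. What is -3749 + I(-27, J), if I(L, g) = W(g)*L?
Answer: -5315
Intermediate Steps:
I(L, g) = L*g (I(L, g) = g*L = L*g)
-3749 + I(-27, J) = -3749 - 27*58 = -3749 - 1566 = -5315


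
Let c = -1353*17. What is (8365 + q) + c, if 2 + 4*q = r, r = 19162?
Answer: -9846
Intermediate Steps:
q = 4790 (q = -½ + (¼)*19162 = -½ + 9581/2 = 4790)
c = -23001
(8365 + q) + c = (8365 + 4790) - 23001 = 13155 - 23001 = -9846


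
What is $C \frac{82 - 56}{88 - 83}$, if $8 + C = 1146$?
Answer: $\frac{29588}{5} \approx 5917.6$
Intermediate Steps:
$C = 1138$ ($C = -8 + 1146 = 1138$)
$C \frac{82 - 56}{88 - 83} = 1138 \frac{82 - 56}{88 - 83} = 1138 \cdot \frac{26}{5} = \frac{29588}{5}$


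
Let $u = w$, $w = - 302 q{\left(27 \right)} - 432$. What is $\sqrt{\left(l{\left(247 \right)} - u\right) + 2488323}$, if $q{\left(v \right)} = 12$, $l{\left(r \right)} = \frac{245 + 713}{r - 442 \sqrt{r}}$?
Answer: $\sqrt{2492379 + \frac{958}{247 - 442 \sqrt{247}}} \approx 1578.7$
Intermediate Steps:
$l{\left(r \right)} = \frac{958}{r - 442 \sqrt{r}}$
$w = -4056$ ($w = \left(-302\right) 12 - 432 = -3624 - 432 = -4056$)
$u = -4056$
$\sqrt{\left(l{\left(247 \right)} - u\right) + 2488323} = \sqrt{\left(\frac{958}{247 - 442 \sqrt{247}} - -4056\right) + 2488323} = \sqrt{\left(\frac{958}{247 - 442 \sqrt{247}} + 4056\right) + 2488323} = \sqrt{\left(4056 + \frac{958}{247 - 442 \sqrt{247}}\right) + 2488323} = \sqrt{2492379 + \frac{958}{247 - 442 \sqrt{247}}}$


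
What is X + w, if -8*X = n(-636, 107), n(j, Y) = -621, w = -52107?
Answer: -416235/8 ≈ -52029.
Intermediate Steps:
X = 621/8 (X = -1/8*(-621) = 621/8 ≈ 77.625)
X + w = 621/8 - 52107 = -416235/8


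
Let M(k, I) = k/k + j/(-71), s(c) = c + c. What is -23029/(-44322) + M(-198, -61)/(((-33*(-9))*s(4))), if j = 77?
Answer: 107906507/207692892 ≈ 0.51955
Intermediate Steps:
s(c) = 2*c
M(k, I) = -6/71 (M(k, I) = k/k + 77/(-71) = 1 + 77*(-1/71) = 1 - 77/71 = -6/71)
-23029/(-44322) + M(-198, -61)/(((-33*(-9))*s(4))) = -23029/(-44322) - 6/(71*((-33*(-9))*(2*4))) = -23029*(-1/44322) - 6/(71*(297*8)) = 23029/44322 - 6/71/2376 = 23029/44322 - 6/71*1/2376 = 23029/44322 - 1/28116 = 107906507/207692892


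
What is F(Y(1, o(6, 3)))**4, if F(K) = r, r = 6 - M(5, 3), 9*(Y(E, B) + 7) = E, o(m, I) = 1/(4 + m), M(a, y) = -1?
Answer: 2401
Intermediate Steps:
Y(E, B) = -7 + E/9
r = 7 (r = 6 - 1*(-1) = 6 + 1 = 7)
F(K) = 7
F(Y(1, o(6, 3)))**4 = 7**4 = 2401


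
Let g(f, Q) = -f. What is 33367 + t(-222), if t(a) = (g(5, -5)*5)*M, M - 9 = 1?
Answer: 33117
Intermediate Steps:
M = 10 (M = 9 + 1 = 10)
t(a) = -250 (t(a) = (-1*5*5)*10 = -5*5*10 = -25*10 = -250)
33367 + t(-222) = 33367 - 250 = 33117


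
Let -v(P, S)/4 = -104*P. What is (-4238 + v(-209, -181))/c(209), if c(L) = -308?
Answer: 6513/22 ≈ 296.05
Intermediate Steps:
v(P, S) = 416*P (v(P, S) = -(-416)*P = 416*P)
(-4238 + v(-209, -181))/c(209) = (-4238 + 416*(-209))/(-308) = (-4238 - 86944)*(-1/308) = -91182*(-1/308) = 6513/22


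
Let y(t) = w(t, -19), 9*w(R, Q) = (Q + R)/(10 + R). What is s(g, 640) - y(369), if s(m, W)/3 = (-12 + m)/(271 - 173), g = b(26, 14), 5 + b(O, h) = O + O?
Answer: 46265/47754 ≈ 0.96882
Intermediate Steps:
w(R, Q) = (Q + R)/(9*(10 + R)) (w(R, Q) = ((Q + R)/(10 + R))/9 = (Q + R)/(9*(10 + R)))
b(O, h) = -5 + 2*O (b(O, h) = -5 + (O + O) = -5 + 2*O)
g = 47 (g = -5 + 2*26 = -5 + 52 = 47)
s(m, W) = -18/49 + 3*m/98 (s(m, W) = 3*((-12 + m)/(271 - 173)) = 3*((-12 + m)/98) = 3*((-12 + m)*(1/98)) = 3*(-6/49 + m/98) = -18/49 + 3*m/98)
y(t) = (-19 + t)/(9*(10 + t))
s(g, 640) - y(369) = (-18/49 + (3/98)*47) - (-19 + 369)/(9*(10 + 369)) = (-18/49 + 141/98) - 350/(9*379) = 15/14 - 350/(9*379) = 15/14 - 1*350/3411 = 15/14 - 350/3411 = 46265/47754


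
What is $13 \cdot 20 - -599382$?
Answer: $599642$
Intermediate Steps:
$13 \cdot 20 - -599382 = 260 + 599382 = 599642$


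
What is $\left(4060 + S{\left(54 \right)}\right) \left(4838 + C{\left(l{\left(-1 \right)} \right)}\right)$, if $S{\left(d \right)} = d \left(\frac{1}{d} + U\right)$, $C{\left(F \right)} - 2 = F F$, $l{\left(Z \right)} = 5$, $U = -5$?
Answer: $18443215$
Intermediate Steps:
$C{\left(F \right)} = 2 + F^{2}$ ($C{\left(F \right)} = 2 + F F = 2 + F^{2}$)
$S{\left(d \right)} = d \left(-5 + \frac{1}{d}\right)$ ($S{\left(d \right)} = d \left(\frac{1}{d} - 5\right) = d \left(-5 + \frac{1}{d}\right)$)
$\left(4060 + S{\left(54 \right)}\right) \left(4838 + C{\left(l{\left(-1 \right)} \right)}\right) = \left(4060 + \left(1 - 270\right)\right) \left(4838 + \left(2 + 5^{2}\right)\right) = \left(4060 + \left(1 - 270\right)\right) \left(4838 + \left(2 + 25\right)\right) = \left(4060 - 269\right) \left(4838 + 27\right) = 3791 \cdot 4865 = 18443215$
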